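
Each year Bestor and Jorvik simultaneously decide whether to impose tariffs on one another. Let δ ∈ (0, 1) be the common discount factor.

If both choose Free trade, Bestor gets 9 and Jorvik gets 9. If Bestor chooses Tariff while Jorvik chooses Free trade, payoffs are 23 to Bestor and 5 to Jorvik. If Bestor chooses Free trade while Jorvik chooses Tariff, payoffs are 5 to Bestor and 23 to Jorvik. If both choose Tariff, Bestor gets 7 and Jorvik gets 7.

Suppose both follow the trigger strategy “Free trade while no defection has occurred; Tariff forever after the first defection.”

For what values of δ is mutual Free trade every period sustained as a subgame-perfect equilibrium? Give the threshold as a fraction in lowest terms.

7/8

Under grim trigger the critical discount factor is (T−C)/(T−P) with T = 23, C = 9, P = 7.
δ* = (23−9)/(23−7) = 14/16 = 7/8.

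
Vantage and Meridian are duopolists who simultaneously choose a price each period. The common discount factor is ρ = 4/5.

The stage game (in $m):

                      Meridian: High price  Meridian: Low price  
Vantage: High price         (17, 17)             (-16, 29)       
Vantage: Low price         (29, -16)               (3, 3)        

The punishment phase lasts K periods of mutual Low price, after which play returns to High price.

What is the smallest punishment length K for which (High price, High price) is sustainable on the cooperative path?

Need Σ_{k=1}^{K} ρ^k ≥ (29−17)/(17−3) = 0.8571 at ρ = 4/5.
At K = 1 the sum is 0.8000 < 0.8571; at K = 2 it is 1.4400 ≥ 0.8571.
So the minimum punishment length is K = 2.

2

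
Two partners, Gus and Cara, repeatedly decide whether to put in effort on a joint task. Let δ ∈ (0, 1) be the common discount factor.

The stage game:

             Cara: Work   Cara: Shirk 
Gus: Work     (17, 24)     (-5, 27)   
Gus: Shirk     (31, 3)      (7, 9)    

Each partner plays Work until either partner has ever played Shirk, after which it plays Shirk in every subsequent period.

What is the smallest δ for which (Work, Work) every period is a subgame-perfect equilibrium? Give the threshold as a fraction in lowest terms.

7/12

For Gus: deviation gain 31−17 = 14, per-period punishment loss 17−7 = 10. IC gives δ ≥ 14/24 = 7/12.
For Cara: gain 3, loss 15 per period, so δ ≥ 3/18 = 1/6.
The tighter constraint is Gus's, so cooperation needs δ ≥ 7/12.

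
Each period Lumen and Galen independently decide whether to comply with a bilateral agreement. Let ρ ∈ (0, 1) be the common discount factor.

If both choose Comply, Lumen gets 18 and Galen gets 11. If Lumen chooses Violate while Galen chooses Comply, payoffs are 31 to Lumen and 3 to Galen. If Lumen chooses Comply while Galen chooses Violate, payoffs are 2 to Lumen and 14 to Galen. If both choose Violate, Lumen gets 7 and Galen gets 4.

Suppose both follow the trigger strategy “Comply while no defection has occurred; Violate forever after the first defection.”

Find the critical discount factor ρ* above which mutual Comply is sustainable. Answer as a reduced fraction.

13/24

Lumen's threshold: (31−18)/(31−7) = 13/24.
Galen's threshold: (14−11)/(14−4) = 3/10.
13/24 > 3/10, so Lumen binds and ρ* = 13/24.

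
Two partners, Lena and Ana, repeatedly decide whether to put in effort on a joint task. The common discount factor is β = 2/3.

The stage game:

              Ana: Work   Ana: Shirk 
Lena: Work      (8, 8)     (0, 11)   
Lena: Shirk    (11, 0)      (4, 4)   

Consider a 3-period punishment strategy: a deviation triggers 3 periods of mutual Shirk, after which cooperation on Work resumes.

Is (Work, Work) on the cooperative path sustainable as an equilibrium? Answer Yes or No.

IC: β+…+β^3 ≥ (11−8)/(8−4) = 3/4.
At β = 2/3: partial sum = 1.4074 ≥ 0.7500. Cooperation sustainable.

Yes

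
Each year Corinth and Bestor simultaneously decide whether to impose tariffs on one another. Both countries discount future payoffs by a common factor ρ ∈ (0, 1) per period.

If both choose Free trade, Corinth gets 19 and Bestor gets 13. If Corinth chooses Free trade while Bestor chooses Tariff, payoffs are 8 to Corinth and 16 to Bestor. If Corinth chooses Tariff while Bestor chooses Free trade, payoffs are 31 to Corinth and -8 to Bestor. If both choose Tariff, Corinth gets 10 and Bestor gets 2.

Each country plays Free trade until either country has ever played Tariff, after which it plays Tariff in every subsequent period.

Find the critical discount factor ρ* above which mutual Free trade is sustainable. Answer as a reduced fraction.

For Corinth: deviation gain 31−19 = 12, per-period punishment loss 19−10 = 9. IC gives ρ ≥ 12/21 = 4/7.
For Bestor: gain 3, loss 11 per period, so ρ ≥ 3/14.
The tighter constraint is Corinth's, so cooperation needs ρ ≥ 4/7.

4/7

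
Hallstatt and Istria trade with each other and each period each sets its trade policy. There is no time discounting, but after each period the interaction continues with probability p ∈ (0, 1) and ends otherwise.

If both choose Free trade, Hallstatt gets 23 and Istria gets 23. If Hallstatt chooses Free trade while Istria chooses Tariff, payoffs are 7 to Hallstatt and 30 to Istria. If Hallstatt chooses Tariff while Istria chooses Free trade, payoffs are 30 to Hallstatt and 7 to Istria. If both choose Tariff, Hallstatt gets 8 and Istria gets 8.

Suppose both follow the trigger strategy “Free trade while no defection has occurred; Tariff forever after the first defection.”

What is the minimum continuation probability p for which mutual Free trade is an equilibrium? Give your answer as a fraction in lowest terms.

7/22

Expected cooperation value is 23 + p·23 + p²·23 + … = 23/(1−p); deviation gives 30 + p·8/(1−p).
23 ≥ 30(1−p) + 8p ⇒ 22p ≥ 7 ⇒ p ≥ 7/22.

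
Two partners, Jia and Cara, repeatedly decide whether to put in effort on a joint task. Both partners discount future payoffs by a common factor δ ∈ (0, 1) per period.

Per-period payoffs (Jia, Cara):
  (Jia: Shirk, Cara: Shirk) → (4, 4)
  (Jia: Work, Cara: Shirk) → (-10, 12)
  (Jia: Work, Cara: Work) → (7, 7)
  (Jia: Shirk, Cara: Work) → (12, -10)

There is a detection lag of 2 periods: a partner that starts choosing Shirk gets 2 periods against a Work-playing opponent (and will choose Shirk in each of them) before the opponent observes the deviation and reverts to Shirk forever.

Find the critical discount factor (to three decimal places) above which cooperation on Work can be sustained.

0.791

A deviator earns 12 for 2 periods, then 4 forever; cooperating earns 7 forever. Multiplying the IC by (1−δ):
7 ≥ 12(1−δ^2) + 4δ^2, so 8·δ^2 ≥ 5 and δ^2 ≥ 5/8.
δ ≥ (5/8)^(1/2) ≈ 0.791.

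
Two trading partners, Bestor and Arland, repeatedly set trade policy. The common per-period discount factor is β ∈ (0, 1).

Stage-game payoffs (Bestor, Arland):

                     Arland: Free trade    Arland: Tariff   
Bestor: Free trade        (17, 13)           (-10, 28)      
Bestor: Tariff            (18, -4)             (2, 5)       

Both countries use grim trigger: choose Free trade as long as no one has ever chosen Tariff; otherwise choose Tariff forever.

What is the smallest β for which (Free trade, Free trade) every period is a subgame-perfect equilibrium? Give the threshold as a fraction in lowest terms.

15/23

Bestor's threshold: (18−17)/(18−2) = 1/16.
Arland's threshold: (28−13)/(28−5) = 15/23.
1/16 < 15/23, so Arland binds and β* = 15/23.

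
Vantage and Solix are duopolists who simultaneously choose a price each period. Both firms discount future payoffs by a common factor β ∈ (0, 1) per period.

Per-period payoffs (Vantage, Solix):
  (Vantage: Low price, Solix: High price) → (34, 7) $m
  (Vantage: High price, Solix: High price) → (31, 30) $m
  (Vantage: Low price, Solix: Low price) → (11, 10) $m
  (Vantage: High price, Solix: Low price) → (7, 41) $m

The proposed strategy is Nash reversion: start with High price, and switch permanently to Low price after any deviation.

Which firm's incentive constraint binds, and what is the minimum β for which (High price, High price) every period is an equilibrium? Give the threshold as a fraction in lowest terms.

Solix; β ≥ 11/31

Vantage's threshold: (34−31)/(34−11) = 3/23.
Solix's threshold: (41−30)/(41−10) = 11/31.
3/23 < 11/31, so Solix binds and β* = 11/31.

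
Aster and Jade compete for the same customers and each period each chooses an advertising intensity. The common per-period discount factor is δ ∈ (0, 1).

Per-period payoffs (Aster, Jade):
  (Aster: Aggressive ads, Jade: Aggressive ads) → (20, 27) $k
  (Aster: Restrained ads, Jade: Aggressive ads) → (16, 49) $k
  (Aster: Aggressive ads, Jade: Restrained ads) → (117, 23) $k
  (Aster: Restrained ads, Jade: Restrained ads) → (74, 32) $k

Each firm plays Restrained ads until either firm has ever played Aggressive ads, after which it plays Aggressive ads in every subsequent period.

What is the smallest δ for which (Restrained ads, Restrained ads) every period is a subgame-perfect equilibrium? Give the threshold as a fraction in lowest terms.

17/22

Aster's threshold: (117−74)/(117−20) = 43/97.
Jade's threshold: (49−32)/(49−27) = 17/22.
43/97 < 17/22, so Jade binds and δ* = 17/22.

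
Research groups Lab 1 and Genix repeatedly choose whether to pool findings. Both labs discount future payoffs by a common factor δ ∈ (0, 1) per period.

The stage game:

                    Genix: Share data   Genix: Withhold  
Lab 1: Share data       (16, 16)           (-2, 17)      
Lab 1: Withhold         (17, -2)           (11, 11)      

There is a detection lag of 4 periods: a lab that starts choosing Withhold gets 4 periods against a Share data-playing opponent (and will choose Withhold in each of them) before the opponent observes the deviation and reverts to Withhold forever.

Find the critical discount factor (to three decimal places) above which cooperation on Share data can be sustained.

Deviating for the 4 undetected periods gains 17−16 = 1 per period over cooperation, then loses 16−11 = 5 per period forever once punishment starts.
Gain: 1(1 + δ + … + δ^3); loss: 5·δ^4/(1−δ).
No profitable deviation ⇔ 1(1−δ^4) ≤ 5·δ^4, i.e. δ^4 ≥ 1/(1+5) = 1/6.
Hence δ ≥ (1/6)^(1/4) ≈ 0.639.

0.639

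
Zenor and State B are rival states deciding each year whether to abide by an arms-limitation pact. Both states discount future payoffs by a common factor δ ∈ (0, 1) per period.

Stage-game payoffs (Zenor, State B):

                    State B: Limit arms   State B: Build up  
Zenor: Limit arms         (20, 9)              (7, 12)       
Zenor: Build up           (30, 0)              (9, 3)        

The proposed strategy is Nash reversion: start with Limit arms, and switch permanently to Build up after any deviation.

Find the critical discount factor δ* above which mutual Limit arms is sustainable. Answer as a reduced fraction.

10/21

For Zenor: deviation gain 30−20 = 10, per-period punishment loss 20−9 = 11. IC gives δ ≥ 10/21.
For State B: gain 3, loss 6 per period, so δ ≥ 3/9 = 1/3.
The tighter constraint is Zenor's, so cooperation needs δ ≥ 10/21.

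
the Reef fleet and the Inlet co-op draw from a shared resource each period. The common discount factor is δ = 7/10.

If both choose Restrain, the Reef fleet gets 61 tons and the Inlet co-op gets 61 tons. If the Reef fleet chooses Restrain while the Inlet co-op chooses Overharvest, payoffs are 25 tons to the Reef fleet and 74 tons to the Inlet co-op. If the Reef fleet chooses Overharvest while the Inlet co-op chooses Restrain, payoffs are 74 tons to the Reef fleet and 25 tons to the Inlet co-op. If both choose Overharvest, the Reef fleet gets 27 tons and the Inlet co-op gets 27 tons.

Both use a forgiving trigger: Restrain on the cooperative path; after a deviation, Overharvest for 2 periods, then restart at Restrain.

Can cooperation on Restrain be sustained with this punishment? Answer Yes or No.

Comparing payoff streams over the 3 periods until play realigns: cooperate → 61(1+δ+…+δ^2); deviate → 74 + 27(δ+…+δ^2).
Cooperation is sustained iff (61−27)(δ+…+δ^2) ≥ 74−61.
δ+…+δ^2 = 7/10·(1−(7/10)^2)/(1−7/10) = 1.1900, and (74−61)/(61−27) = 0.3824.
1.1900 ≥ 0.3824, so cooperation is sustainable.

Yes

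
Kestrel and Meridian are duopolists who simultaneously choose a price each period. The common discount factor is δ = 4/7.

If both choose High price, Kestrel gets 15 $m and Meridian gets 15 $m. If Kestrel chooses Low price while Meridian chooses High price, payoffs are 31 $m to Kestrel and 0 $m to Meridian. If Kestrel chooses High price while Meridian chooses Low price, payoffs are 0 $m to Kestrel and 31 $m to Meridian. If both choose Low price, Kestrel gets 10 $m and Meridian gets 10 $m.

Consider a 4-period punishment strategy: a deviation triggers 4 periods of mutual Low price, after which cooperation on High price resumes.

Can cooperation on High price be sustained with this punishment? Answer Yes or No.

No

IC: δ+…+δ^4 ≥ (31−15)/(15−10) = 16/5.
At δ = 4/7: partial sum = 1.1912 < 3.2000. Cooperation not sustainable.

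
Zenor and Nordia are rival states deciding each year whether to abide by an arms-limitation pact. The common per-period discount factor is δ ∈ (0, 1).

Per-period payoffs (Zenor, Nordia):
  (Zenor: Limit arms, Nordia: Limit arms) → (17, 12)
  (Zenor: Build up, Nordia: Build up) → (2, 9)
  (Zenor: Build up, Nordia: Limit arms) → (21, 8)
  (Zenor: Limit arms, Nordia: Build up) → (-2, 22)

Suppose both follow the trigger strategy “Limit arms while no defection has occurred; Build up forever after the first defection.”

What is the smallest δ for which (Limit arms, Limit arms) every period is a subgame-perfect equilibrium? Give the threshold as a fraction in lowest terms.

10/13

Zenor's threshold: (21−17)/(21−2) = 4/19.
Nordia's threshold: (22−12)/(22−9) = 10/13.
4/19 < 10/13, so Nordia binds and δ* = 10/13.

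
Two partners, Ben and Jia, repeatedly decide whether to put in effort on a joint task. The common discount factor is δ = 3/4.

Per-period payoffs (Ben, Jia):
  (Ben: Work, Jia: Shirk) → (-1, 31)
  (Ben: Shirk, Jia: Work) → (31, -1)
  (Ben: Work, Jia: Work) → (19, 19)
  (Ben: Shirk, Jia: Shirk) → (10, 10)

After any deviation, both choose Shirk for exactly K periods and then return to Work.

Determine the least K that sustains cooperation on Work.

3

Need Σ_{k=1}^{K} δ^k ≥ (31−19)/(19−10) = 1.3333 at δ = 3/4.
At K = 2 the sum is 1.3125 < 1.3333; at K = 3 it is 1.7344 ≥ 1.3333.
So the minimum punishment length is K = 3.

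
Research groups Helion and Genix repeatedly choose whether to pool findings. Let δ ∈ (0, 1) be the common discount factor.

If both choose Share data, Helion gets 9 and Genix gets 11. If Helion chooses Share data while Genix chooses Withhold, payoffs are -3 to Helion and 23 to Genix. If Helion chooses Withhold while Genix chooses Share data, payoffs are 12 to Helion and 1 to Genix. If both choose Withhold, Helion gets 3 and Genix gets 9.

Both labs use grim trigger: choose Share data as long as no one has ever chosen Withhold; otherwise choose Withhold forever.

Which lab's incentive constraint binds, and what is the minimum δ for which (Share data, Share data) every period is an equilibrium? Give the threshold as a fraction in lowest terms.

Genix; δ ≥ 6/7

Helion's threshold: (12−9)/(12−3) = 1/3.
Genix's threshold: (23−11)/(23−9) = 6/7.
1/3 < 6/7, so Genix binds and δ* = 6/7.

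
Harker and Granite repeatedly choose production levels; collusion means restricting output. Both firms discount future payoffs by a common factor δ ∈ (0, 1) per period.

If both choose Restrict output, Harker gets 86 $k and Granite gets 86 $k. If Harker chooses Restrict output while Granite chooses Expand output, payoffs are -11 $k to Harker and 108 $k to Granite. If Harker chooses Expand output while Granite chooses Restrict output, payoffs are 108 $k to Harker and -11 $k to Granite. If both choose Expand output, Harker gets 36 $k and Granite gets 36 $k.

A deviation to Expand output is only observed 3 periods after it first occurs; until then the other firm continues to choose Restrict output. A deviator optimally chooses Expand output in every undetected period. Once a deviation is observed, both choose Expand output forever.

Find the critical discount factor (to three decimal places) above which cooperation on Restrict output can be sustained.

0.674

Deviating for the 3 undetected periods gains 108−86 = 22 per period over cooperation, then loses 86−36 = 50 per period forever once punishment starts.
Gain: 22(1 + δ + … + δ^2); loss: 50·δ^3/(1−δ).
No profitable deviation ⇔ 22(1−δ^3) ≤ 50·δ^3, i.e. δ^3 ≥ 22/(22+50) = 11/36.
Hence δ ≥ (11/36)^(1/3) ≈ 0.674.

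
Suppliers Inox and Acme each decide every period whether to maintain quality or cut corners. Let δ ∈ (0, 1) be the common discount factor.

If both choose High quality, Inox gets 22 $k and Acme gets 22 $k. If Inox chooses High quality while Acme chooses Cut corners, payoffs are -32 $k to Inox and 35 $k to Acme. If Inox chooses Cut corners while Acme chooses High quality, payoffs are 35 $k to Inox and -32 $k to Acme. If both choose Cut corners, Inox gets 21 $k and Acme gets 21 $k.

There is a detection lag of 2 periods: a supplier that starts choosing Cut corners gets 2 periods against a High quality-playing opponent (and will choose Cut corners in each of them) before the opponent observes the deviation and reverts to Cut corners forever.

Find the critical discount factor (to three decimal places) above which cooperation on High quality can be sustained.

0.964

The best deviation is to choose Cut corners for all 2 undetected periods, earning 35 each, then 21 forever once detected.
Deviation value: 35(1−δ^2)/(1−δ) + 21δ^2/(1−δ); cooperation value: 22/(1−δ).
IC: 22 ≥ 35(1−δ^2) + 21δ^2 = 35 − 14δ^2.
So δ^2 ≥ 13/14, giving δ ≥ (13/14)^(1/2) ≈ 0.964.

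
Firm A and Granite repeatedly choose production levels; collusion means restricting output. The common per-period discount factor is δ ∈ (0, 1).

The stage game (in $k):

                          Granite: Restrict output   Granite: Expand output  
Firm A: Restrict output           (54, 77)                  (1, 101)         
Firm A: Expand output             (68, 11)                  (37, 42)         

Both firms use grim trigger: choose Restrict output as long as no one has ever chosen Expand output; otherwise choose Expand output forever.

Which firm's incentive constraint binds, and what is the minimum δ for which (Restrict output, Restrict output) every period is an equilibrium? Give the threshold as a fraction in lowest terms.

Firm A; δ ≥ 14/31

Firm A's threshold: (68−54)/(68−37) = 14/31.
Granite's threshold: (101−77)/(101−42) = 24/59.
14/31 > 24/59, so Firm A binds and δ* = 14/31.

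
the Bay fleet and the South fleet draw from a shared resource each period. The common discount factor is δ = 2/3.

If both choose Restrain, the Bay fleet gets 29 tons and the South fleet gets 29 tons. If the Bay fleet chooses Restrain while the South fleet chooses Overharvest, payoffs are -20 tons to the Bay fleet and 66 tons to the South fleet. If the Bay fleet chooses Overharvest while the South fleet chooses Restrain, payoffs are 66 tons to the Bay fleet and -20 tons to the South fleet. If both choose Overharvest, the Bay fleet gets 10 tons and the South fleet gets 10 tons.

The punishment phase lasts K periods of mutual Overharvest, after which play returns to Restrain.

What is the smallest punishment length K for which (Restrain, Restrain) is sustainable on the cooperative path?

9

Need Σ_{k=1}^{K} δ^k ≥ (66−29)/(29−10) = 1.9474 at δ = 2/3.
At K = 8 the sum is 1.9220 < 1.9474; at K = 9 it is 1.9480 ≥ 1.9474.
So the minimum punishment length is K = 9.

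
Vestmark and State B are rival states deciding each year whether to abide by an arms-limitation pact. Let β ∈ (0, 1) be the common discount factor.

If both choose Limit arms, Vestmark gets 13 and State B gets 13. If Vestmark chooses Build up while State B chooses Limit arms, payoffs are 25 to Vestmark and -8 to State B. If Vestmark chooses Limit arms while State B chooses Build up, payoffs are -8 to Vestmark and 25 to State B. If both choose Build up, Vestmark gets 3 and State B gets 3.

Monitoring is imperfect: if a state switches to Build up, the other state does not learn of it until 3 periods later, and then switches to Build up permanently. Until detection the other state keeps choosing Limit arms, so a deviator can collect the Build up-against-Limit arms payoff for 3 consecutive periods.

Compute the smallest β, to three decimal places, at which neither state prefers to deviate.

0.817

Deviating for the 3 undetected periods gains 25−13 = 12 per period over cooperation, then loses 13−3 = 10 per period forever once punishment starts.
Gain: 12(1 + β + … + β^2); loss: 10·β^3/(1−β).
No profitable deviation ⇔ 12(1−β^3) ≤ 10·β^3, i.e. β^3 ≥ 12/(12+10) = 6/11.
Hence β ≥ (6/11)^(1/3) ≈ 0.817.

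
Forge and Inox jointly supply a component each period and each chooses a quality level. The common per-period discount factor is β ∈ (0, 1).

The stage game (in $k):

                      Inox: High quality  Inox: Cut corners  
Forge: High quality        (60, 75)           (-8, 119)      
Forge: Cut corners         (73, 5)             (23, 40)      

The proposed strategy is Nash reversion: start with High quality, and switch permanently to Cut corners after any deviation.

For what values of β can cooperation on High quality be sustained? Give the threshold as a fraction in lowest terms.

Forge: cooperation gives 60 each period; deviation gives 73 once then 23 forever.
  60/(1−β) ≥ 73 + 23β/(1−β) ⇒ β ≥ 13/50.
Inox: cooperation gives 75 each period; deviation gives 119 once then 40 forever.
  β ≥ 44/79.
Both must hold, so the binding constraint is Inox's: β ≥ 44/79.

44/79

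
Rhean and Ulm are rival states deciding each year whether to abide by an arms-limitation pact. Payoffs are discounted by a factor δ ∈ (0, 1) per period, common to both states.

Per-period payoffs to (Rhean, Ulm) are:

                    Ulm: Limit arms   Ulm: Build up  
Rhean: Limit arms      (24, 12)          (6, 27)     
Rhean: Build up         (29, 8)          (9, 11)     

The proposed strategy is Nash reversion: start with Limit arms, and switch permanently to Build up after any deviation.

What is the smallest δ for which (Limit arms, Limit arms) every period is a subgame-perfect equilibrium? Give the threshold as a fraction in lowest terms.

Rhean's threshold: (29−24)/(29−9) = 1/4.
Ulm's threshold: (27−12)/(27−11) = 15/16.
1/4 < 15/16, so Ulm binds and δ* = 15/16.

15/16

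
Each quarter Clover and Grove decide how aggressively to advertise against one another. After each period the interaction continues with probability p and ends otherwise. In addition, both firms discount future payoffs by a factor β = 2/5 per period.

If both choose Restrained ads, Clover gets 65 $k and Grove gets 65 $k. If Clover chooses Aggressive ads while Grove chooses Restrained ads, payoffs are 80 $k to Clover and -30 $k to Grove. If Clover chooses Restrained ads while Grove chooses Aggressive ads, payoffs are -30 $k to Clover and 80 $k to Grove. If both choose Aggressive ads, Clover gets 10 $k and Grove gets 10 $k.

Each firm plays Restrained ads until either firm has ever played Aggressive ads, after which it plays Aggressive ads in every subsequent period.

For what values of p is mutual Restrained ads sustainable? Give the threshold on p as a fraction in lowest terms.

With continuation probability p and discount β, the effective per-period discount factor is βp.
Grim-trigger IC: βp ≥ (80−65)/(80−10) = 3/14.
So p ≥ (3/14)/(2/5) = 15/28.

15/28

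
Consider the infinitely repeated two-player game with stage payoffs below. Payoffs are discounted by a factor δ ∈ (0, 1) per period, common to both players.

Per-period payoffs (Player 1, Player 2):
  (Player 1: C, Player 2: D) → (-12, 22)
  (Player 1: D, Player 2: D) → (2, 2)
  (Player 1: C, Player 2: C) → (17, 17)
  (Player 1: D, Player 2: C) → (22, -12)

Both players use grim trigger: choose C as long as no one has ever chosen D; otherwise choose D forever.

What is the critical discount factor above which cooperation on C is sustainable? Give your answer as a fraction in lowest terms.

1/4

Under grim trigger the critical discount factor is (T−C)/(T−P) with T = 22, C = 17, P = 2.
δ* = (22−17)/(22−2) = 5/20 = 1/4.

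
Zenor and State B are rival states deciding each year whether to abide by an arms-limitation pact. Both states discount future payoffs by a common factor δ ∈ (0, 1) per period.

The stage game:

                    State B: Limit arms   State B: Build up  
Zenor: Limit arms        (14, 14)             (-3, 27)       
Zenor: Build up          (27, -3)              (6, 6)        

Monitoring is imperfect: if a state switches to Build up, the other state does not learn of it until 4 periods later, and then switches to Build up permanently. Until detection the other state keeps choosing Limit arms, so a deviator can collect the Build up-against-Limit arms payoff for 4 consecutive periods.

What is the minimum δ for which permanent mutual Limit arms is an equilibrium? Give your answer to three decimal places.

0.887

A deviator earns 27 for 4 periods, then 6 forever; cooperating earns 14 forever. Multiplying the IC by (1−δ):
14 ≥ 27(1−δ^4) + 6δ^4, so 21·δ^4 ≥ 13 and δ^4 ≥ 13/21.
δ ≥ (13/21)^(1/4) ≈ 0.887.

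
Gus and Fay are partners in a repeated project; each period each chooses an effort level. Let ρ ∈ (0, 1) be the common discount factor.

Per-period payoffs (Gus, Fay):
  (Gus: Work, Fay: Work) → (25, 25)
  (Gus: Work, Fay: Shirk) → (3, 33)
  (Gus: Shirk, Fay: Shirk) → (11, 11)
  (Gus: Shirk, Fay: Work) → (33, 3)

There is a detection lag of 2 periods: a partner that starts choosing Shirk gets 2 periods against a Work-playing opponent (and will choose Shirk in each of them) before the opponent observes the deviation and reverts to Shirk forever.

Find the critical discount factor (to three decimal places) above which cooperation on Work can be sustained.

0.603

A deviator earns 33 for 2 periods, then 11 forever; cooperating earns 25 forever. Multiplying the IC by (1−ρ):
25 ≥ 33(1−ρ^2) + 11ρ^2, so 22·ρ^2 ≥ 8 and ρ^2 ≥ 4/11.
ρ ≥ (4/11)^(1/2) ≈ 0.603.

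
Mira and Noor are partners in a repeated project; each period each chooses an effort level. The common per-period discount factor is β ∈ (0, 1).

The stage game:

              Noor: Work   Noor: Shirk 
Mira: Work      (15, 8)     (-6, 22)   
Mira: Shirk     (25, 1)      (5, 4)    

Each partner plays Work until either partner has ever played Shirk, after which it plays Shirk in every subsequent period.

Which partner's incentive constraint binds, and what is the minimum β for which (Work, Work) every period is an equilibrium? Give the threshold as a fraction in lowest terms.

Noor; β ≥ 7/9

Mira: cooperation gives 15 each period; deviation gives 25 once then 5 forever.
  15/(1−β) ≥ 25 + 5β/(1−β) ⇒ β ≥ 10/20 = 1/2.
Noor: cooperation gives 8 each period; deviation gives 22 once then 4 forever.
  β ≥ 14/18 = 7/9.
Both must hold, so the binding constraint is Noor's: β ≥ 7/9.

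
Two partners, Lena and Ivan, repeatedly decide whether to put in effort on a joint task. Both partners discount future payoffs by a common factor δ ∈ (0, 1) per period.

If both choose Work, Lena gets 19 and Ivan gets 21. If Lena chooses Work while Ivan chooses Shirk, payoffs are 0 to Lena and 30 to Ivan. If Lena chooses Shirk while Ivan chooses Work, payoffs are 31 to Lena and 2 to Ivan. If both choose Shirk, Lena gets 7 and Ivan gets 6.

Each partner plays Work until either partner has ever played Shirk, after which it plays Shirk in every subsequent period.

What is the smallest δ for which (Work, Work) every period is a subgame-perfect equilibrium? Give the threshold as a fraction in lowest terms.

1/2

For Lena: deviation gain 31−19 = 12, per-period punishment loss 19−7 = 12. IC gives δ ≥ 12/24 = 1/2.
For Ivan: gain 9, loss 15 per period, so δ ≥ 9/24 = 3/8.
The tighter constraint is Lena's, so cooperation needs δ ≥ 1/2.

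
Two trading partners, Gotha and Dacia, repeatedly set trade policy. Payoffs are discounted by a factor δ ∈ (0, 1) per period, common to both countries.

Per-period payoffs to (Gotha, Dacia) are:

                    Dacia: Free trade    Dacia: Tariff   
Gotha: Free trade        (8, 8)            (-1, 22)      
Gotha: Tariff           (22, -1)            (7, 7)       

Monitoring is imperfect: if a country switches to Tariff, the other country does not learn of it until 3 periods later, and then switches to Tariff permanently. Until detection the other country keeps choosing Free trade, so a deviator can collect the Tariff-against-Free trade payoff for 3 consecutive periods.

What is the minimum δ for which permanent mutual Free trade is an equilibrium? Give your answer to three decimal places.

The best deviation is to choose Tariff for all 3 undetected periods, earning 22 each, then 7 forever once detected.
Deviation value: 22(1−δ^3)/(1−δ) + 7δ^3/(1−δ); cooperation value: 8/(1−δ).
IC: 8 ≥ 22(1−δ^3) + 7δ^3 = 22 − 15δ^3.
So δ^3 ≥ 14/15, giving δ ≥ (14/15)^(1/3) ≈ 0.977.

0.977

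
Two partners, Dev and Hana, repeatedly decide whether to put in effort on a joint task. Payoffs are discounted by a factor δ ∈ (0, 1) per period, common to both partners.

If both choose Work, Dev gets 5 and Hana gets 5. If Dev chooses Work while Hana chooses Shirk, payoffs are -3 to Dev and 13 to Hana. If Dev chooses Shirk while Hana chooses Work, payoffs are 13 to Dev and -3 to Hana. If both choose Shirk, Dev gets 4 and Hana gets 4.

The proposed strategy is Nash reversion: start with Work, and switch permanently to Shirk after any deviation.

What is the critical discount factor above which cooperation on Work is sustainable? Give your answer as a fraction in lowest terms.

One-period gain from deviating is 13 − 5 = 8. The loss is 5 − 4 = 1 in every subsequent period, with present value 1·δ/(1−δ).
Deviation is unprofitable when 1·δ/(1−δ) ≥ 8, i.e. δ/(1−δ) ≥ 8.
Equivalently δ ≥ 8/(8+1) = 8/9.

8/9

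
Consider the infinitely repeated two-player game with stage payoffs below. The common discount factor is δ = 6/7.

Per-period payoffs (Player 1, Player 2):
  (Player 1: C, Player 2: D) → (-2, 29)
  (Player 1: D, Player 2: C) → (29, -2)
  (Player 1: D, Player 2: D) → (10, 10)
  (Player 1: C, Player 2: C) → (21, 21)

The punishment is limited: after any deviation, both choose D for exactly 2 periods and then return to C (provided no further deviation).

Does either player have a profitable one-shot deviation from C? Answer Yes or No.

IC: δ+…+δ^2 ≥ (29−21)/(21−10) = 8/11.
At δ = 6/7: partial sum = 1.5918 ≥ 0.7273. Cooperation sustainable.

No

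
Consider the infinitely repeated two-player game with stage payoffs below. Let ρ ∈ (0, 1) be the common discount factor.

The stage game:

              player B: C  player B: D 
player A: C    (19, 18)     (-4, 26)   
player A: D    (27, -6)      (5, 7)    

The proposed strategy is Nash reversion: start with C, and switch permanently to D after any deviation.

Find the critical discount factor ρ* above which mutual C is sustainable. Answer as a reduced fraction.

8/19

For player A: deviation gain 27−19 = 8, per-period punishment loss 19−5 = 14. IC gives ρ ≥ 8/22 = 4/11.
For player B: gain 8, loss 11 per period, so ρ ≥ 8/19.
The tighter constraint is player B's, so cooperation needs ρ ≥ 8/19.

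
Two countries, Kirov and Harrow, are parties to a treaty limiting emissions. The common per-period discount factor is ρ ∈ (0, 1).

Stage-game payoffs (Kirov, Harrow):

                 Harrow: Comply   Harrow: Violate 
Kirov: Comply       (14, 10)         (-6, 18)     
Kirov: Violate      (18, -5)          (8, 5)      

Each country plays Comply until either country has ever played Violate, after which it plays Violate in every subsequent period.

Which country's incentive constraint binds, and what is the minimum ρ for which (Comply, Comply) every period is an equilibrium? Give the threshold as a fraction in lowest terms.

For Kirov: deviation gain 18−14 = 4, per-period punishment loss 14−8 = 6. IC gives ρ ≥ 4/10 = 2/5.
For Harrow: gain 8, loss 5 per period, so ρ ≥ 8/13.
The tighter constraint is Harrow's, so cooperation needs ρ ≥ 8/13.

Harrow; ρ ≥ 8/13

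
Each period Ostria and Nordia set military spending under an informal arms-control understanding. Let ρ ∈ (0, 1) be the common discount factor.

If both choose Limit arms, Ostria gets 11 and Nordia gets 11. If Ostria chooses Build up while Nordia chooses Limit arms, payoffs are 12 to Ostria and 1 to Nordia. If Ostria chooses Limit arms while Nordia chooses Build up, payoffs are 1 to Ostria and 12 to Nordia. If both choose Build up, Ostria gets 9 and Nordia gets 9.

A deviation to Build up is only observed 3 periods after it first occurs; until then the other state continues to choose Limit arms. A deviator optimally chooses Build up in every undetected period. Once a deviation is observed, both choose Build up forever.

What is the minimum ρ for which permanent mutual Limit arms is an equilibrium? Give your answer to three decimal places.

0.693

A deviator earns 12 for 3 periods, then 9 forever; cooperating earns 11 forever. Multiplying the IC by (1−ρ):
11 ≥ 12(1−ρ^3) + 9ρ^3, so 3·ρ^3 ≥ 1 and ρ^3 ≥ 1/3.
ρ ≥ (1/3)^(1/3) ≈ 0.693.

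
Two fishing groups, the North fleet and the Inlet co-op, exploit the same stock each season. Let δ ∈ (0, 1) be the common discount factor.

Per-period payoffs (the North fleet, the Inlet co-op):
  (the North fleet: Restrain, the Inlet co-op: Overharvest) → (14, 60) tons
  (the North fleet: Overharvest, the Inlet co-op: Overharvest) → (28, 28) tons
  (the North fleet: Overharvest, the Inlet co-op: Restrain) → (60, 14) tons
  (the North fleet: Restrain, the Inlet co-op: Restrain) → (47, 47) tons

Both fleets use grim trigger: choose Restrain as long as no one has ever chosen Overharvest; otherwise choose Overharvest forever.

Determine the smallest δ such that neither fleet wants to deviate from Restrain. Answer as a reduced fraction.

Under grim trigger the critical discount factor is (T−C)/(T−P) with T = 60, C = 47, P = 28.
δ* = (60−47)/(60−28) = 13/32.

13/32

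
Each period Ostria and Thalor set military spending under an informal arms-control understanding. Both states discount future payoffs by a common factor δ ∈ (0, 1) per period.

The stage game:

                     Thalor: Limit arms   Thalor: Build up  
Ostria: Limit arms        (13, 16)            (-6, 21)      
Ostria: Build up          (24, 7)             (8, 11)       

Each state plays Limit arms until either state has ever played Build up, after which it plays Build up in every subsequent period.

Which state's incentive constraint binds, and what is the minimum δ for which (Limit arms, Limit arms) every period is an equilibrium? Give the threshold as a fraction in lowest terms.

Ostria; δ ≥ 11/16

Ostria: cooperation gives 13 each period; deviation gives 24 once then 8 forever.
  13/(1−δ) ≥ 24 + 8δ/(1−δ) ⇒ δ ≥ 11/16.
Thalor: cooperation gives 16 each period; deviation gives 21 once then 11 forever.
  δ ≥ 5/10 = 1/2.
Both must hold, so the binding constraint is Ostria's: δ ≥ 11/16.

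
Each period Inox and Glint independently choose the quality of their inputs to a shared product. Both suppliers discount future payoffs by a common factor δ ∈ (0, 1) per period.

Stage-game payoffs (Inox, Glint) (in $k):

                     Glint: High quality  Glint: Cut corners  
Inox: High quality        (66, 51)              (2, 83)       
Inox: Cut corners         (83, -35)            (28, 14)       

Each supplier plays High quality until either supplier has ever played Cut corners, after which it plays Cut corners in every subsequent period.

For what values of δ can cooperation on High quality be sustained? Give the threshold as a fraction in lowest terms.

32/69

Inox: cooperation gives 66 each period; deviation gives 83 once then 28 forever.
  66/(1−δ) ≥ 83 + 28δ/(1−δ) ⇒ δ ≥ 17/55.
Glint: cooperation gives 51 each period; deviation gives 83 once then 14 forever.
  δ ≥ 32/69.
Both must hold, so the binding constraint is Glint's: δ ≥ 32/69.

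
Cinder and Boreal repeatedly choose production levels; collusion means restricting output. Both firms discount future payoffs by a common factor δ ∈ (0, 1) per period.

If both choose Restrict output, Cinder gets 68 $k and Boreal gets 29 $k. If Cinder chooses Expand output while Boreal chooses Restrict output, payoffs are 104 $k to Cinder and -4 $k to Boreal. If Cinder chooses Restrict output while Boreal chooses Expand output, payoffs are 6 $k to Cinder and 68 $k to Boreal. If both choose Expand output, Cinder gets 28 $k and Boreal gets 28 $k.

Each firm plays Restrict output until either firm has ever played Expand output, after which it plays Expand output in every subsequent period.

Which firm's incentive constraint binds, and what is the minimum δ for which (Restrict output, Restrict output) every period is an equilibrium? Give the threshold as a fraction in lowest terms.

Cinder's threshold: (104−68)/(104−28) = 9/19.
Boreal's threshold: (68−29)/(68−28) = 39/40.
9/19 < 39/40, so Boreal binds and δ* = 39/40.

Boreal; δ ≥ 39/40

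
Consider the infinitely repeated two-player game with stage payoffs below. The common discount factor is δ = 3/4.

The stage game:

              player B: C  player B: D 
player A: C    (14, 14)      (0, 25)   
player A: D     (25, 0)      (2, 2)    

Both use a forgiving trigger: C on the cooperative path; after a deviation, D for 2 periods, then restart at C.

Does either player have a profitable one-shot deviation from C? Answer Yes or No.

No

Comparing payoff streams over the 3 periods until play realigns: cooperate → 14(1+δ+…+δ^2); deviate → 25 + 2(δ+…+δ^2).
Cooperation is sustained iff (14−2)(δ+…+δ^2) ≥ 25−14.
δ+…+δ^2 = 3/4·(1−(3/4)^2)/(1−3/4) = 1.3125, and (25−14)/(14−2) = 0.9167.
1.3125 ≥ 0.9167, so cooperation is sustainable.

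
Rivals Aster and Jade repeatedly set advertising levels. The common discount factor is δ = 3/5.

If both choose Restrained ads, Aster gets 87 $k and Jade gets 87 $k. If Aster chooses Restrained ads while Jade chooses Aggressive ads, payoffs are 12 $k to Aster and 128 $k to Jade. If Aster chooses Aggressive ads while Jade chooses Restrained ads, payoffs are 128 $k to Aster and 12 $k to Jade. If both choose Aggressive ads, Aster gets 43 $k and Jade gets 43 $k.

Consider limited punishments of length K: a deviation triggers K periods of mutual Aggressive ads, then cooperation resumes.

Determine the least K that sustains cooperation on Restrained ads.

2

IC: δ(1−δ^K)/(1−δ) ≥ (128−87)/(87−43) = 41/44.
With δ = 3/5: need 1 − δ^K ≥ 41/44·(1−3/5)/(3/5), i.e. δ^K ≤ 0.3788.
Since (3/5)^1 = 0.6000 and (3/5)^2 = 0.3600, the smallest such K is 2.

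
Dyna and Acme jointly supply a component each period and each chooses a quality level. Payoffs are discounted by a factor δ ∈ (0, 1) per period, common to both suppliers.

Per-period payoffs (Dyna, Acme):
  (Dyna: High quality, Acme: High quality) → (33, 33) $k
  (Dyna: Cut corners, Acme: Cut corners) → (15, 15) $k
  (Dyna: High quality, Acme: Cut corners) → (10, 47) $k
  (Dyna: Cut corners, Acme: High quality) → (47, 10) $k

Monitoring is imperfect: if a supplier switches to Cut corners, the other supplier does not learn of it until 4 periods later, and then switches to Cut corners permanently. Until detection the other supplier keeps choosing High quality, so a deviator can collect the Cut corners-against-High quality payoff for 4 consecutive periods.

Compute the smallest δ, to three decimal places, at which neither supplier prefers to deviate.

A deviator earns 47 for 4 periods, then 15 forever; cooperating earns 33 forever. Multiplying the IC by (1−δ):
33 ≥ 47(1−δ^4) + 15δ^4, so 32·δ^4 ≥ 14 and δ^4 ≥ 7/16.
δ ≥ (7/16)^(1/4) ≈ 0.813.

0.813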